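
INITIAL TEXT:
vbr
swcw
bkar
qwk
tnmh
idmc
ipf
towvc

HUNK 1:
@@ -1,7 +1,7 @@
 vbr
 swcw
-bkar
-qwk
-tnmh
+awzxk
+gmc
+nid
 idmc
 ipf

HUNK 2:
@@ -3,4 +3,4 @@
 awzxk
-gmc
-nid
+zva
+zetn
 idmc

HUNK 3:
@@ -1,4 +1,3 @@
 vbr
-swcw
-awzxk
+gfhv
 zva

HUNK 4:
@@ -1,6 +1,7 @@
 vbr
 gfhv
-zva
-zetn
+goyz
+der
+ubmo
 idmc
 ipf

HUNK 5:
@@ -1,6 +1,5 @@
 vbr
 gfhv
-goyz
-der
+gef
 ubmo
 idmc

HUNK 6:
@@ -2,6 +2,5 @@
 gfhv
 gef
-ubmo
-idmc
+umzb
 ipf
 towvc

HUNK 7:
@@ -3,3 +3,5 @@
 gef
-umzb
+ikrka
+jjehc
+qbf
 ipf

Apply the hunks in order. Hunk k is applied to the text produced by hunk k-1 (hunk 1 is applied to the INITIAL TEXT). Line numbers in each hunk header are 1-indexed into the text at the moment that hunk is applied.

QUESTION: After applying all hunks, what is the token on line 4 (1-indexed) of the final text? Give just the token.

Answer: ikrka

Derivation:
Hunk 1: at line 1 remove [bkar,qwk,tnmh] add [awzxk,gmc,nid] -> 8 lines: vbr swcw awzxk gmc nid idmc ipf towvc
Hunk 2: at line 3 remove [gmc,nid] add [zva,zetn] -> 8 lines: vbr swcw awzxk zva zetn idmc ipf towvc
Hunk 3: at line 1 remove [swcw,awzxk] add [gfhv] -> 7 lines: vbr gfhv zva zetn idmc ipf towvc
Hunk 4: at line 1 remove [zva,zetn] add [goyz,der,ubmo] -> 8 lines: vbr gfhv goyz der ubmo idmc ipf towvc
Hunk 5: at line 1 remove [goyz,der] add [gef] -> 7 lines: vbr gfhv gef ubmo idmc ipf towvc
Hunk 6: at line 2 remove [ubmo,idmc] add [umzb] -> 6 lines: vbr gfhv gef umzb ipf towvc
Hunk 7: at line 3 remove [umzb] add [ikrka,jjehc,qbf] -> 8 lines: vbr gfhv gef ikrka jjehc qbf ipf towvc
Final line 4: ikrka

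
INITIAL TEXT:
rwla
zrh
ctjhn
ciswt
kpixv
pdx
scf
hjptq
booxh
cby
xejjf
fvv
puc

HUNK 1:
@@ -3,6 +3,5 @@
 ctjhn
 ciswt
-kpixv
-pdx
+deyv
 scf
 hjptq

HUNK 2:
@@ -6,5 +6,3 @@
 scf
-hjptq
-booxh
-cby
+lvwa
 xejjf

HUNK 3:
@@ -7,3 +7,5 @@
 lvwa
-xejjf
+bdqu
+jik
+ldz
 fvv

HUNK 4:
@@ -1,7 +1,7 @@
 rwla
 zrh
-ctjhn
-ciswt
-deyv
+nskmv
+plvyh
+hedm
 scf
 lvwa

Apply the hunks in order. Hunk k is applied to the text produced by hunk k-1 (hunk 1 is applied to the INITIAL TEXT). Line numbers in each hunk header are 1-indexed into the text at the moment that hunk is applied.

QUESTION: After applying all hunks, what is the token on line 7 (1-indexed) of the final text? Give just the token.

Answer: lvwa

Derivation:
Hunk 1: at line 3 remove [kpixv,pdx] add [deyv] -> 12 lines: rwla zrh ctjhn ciswt deyv scf hjptq booxh cby xejjf fvv puc
Hunk 2: at line 6 remove [hjptq,booxh,cby] add [lvwa] -> 10 lines: rwla zrh ctjhn ciswt deyv scf lvwa xejjf fvv puc
Hunk 3: at line 7 remove [xejjf] add [bdqu,jik,ldz] -> 12 lines: rwla zrh ctjhn ciswt deyv scf lvwa bdqu jik ldz fvv puc
Hunk 4: at line 1 remove [ctjhn,ciswt,deyv] add [nskmv,plvyh,hedm] -> 12 lines: rwla zrh nskmv plvyh hedm scf lvwa bdqu jik ldz fvv puc
Final line 7: lvwa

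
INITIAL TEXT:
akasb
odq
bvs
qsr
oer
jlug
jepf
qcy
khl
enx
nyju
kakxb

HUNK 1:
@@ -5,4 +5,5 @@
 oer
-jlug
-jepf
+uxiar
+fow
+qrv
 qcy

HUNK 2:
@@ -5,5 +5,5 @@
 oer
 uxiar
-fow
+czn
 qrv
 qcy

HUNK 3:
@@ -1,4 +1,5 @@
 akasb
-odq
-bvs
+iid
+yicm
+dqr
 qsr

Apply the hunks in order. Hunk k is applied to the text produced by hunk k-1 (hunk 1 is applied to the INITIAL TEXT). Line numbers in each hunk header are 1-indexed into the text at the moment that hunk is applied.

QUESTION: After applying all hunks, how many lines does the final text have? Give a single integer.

Hunk 1: at line 5 remove [jlug,jepf] add [uxiar,fow,qrv] -> 13 lines: akasb odq bvs qsr oer uxiar fow qrv qcy khl enx nyju kakxb
Hunk 2: at line 5 remove [fow] add [czn] -> 13 lines: akasb odq bvs qsr oer uxiar czn qrv qcy khl enx nyju kakxb
Hunk 3: at line 1 remove [odq,bvs] add [iid,yicm,dqr] -> 14 lines: akasb iid yicm dqr qsr oer uxiar czn qrv qcy khl enx nyju kakxb
Final line count: 14

Answer: 14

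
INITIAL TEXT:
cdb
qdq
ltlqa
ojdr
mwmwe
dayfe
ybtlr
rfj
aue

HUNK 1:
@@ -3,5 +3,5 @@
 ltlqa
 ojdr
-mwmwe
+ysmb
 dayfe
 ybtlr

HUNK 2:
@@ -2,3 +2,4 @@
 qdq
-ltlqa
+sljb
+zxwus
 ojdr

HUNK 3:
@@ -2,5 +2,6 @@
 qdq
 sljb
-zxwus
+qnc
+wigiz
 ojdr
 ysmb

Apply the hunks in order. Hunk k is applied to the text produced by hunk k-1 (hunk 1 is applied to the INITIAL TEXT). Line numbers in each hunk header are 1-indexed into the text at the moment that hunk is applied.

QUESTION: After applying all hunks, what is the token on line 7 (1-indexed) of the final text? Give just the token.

Answer: ysmb

Derivation:
Hunk 1: at line 3 remove [mwmwe] add [ysmb] -> 9 lines: cdb qdq ltlqa ojdr ysmb dayfe ybtlr rfj aue
Hunk 2: at line 2 remove [ltlqa] add [sljb,zxwus] -> 10 lines: cdb qdq sljb zxwus ojdr ysmb dayfe ybtlr rfj aue
Hunk 3: at line 2 remove [zxwus] add [qnc,wigiz] -> 11 lines: cdb qdq sljb qnc wigiz ojdr ysmb dayfe ybtlr rfj aue
Final line 7: ysmb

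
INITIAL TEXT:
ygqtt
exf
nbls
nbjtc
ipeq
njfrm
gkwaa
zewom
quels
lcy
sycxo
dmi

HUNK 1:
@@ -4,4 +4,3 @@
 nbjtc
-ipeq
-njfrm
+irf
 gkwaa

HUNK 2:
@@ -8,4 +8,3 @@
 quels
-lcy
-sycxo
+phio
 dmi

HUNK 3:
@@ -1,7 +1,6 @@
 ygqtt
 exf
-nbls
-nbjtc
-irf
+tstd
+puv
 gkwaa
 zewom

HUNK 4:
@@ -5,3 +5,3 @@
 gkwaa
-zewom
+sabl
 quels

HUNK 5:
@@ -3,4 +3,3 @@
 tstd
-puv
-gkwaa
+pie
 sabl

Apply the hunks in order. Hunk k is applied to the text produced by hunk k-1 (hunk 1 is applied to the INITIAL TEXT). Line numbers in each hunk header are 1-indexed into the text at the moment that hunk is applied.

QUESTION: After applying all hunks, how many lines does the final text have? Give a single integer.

Answer: 8

Derivation:
Hunk 1: at line 4 remove [ipeq,njfrm] add [irf] -> 11 lines: ygqtt exf nbls nbjtc irf gkwaa zewom quels lcy sycxo dmi
Hunk 2: at line 8 remove [lcy,sycxo] add [phio] -> 10 lines: ygqtt exf nbls nbjtc irf gkwaa zewom quels phio dmi
Hunk 3: at line 1 remove [nbls,nbjtc,irf] add [tstd,puv] -> 9 lines: ygqtt exf tstd puv gkwaa zewom quels phio dmi
Hunk 4: at line 5 remove [zewom] add [sabl] -> 9 lines: ygqtt exf tstd puv gkwaa sabl quels phio dmi
Hunk 5: at line 3 remove [puv,gkwaa] add [pie] -> 8 lines: ygqtt exf tstd pie sabl quels phio dmi
Final line count: 8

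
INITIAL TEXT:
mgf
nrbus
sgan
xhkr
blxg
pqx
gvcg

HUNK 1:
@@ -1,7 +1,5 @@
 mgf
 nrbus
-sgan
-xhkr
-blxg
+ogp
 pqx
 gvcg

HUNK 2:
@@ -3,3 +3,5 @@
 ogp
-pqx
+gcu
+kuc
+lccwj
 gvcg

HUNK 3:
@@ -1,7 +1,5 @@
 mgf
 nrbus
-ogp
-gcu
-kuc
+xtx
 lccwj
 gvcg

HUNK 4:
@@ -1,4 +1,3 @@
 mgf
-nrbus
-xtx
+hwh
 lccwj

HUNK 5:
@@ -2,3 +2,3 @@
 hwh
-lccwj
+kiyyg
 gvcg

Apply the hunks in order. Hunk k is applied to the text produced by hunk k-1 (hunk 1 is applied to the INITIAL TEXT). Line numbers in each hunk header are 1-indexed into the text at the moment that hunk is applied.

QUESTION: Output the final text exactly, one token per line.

Answer: mgf
hwh
kiyyg
gvcg

Derivation:
Hunk 1: at line 1 remove [sgan,xhkr,blxg] add [ogp] -> 5 lines: mgf nrbus ogp pqx gvcg
Hunk 2: at line 3 remove [pqx] add [gcu,kuc,lccwj] -> 7 lines: mgf nrbus ogp gcu kuc lccwj gvcg
Hunk 3: at line 1 remove [ogp,gcu,kuc] add [xtx] -> 5 lines: mgf nrbus xtx lccwj gvcg
Hunk 4: at line 1 remove [nrbus,xtx] add [hwh] -> 4 lines: mgf hwh lccwj gvcg
Hunk 5: at line 2 remove [lccwj] add [kiyyg] -> 4 lines: mgf hwh kiyyg gvcg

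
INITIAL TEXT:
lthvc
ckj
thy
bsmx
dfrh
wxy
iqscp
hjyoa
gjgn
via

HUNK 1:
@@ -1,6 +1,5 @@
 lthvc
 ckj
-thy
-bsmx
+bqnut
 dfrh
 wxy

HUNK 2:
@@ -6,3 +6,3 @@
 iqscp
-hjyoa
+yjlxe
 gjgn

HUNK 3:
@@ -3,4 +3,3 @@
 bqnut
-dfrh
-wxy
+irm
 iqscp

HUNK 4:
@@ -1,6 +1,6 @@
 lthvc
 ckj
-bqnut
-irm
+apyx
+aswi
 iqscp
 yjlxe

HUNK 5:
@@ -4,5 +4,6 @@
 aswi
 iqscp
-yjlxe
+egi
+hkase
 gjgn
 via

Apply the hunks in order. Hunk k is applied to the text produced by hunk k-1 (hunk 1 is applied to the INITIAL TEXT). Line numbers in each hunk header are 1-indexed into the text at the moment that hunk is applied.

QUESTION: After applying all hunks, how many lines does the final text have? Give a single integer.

Answer: 9

Derivation:
Hunk 1: at line 1 remove [thy,bsmx] add [bqnut] -> 9 lines: lthvc ckj bqnut dfrh wxy iqscp hjyoa gjgn via
Hunk 2: at line 6 remove [hjyoa] add [yjlxe] -> 9 lines: lthvc ckj bqnut dfrh wxy iqscp yjlxe gjgn via
Hunk 3: at line 3 remove [dfrh,wxy] add [irm] -> 8 lines: lthvc ckj bqnut irm iqscp yjlxe gjgn via
Hunk 4: at line 1 remove [bqnut,irm] add [apyx,aswi] -> 8 lines: lthvc ckj apyx aswi iqscp yjlxe gjgn via
Hunk 5: at line 4 remove [yjlxe] add [egi,hkase] -> 9 lines: lthvc ckj apyx aswi iqscp egi hkase gjgn via
Final line count: 9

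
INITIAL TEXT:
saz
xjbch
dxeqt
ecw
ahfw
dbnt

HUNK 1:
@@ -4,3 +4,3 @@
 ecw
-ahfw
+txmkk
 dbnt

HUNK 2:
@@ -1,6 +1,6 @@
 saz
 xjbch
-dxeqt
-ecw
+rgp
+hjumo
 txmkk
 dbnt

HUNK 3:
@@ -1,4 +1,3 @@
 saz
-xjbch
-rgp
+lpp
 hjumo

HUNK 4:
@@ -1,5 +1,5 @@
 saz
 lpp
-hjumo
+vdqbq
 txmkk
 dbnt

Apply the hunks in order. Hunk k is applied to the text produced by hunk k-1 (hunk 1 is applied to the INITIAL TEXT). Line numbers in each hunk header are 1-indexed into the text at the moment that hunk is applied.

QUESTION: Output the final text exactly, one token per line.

Hunk 1: at line 4 remove [ahfw] add [txmkk] -> 6 lines: saz xjbch dxeqt ecw txmkk dbnt
Hunk 2: at line 1 remove [dxeqt,ecw] add [rgp,hjumo] -> 6 lines: saz xjbch rgp hjumo txmkk dbnt
Hunk 3: at line 1 remove [xjbch,rgp] add [lpp] -> 5 lines: saz lpp hjumo txmkk dbnt
Hunk 4: at line 1 remove [hjumo] add [vdqbq] -> 5 lines: saz lpp vdqbq txmkk dbnt

Answer: saz
lpp
vdqbq
txmkk
dbnt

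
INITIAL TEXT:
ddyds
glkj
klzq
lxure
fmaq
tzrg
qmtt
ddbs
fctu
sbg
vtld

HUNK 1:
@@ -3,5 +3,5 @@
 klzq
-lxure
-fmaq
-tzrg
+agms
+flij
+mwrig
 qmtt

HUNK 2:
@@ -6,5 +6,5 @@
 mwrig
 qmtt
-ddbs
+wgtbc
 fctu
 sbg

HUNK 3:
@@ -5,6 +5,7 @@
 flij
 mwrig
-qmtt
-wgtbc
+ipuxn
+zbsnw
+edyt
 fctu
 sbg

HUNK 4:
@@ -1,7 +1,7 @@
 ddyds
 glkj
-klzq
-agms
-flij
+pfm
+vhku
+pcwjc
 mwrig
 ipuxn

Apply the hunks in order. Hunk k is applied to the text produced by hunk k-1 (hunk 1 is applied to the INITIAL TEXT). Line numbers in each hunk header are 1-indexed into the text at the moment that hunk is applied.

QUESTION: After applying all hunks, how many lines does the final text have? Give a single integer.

Answer: 12

Derivation:
Hunk 1: at line 3 remove [lxure,fmaq,tzrg] add [agms,flij,mwrig] -> 11 lines: ddyds glkj klzq agms flij mwrig qmtt ddbs fctu sbg vtld
Hunk 2: at line 6 remove [ddbs] add [wgtbc] -> 11 lines: ddyds glkj klzq agms flij mwrig qmtt wgtbc fctu sbg vtld
Hunk 3: at line 5 remove [qmtt,wgtbc] add [ipuxn,zbsnw,edyt] -> 12 lines: ddyds glkj klzq agms flij mwrig ipuxn zbsnw edyt fctu sbg vtld
Hunk 4: at line 1 remove [klzq,agms,flij] add [pfm,vhku,pcwjc] -> 12 lines: ddyds glkj pfm vhku pcwjc mwrig ipuxn zbsnw edyt fctu sbg vtld
Final line count: 12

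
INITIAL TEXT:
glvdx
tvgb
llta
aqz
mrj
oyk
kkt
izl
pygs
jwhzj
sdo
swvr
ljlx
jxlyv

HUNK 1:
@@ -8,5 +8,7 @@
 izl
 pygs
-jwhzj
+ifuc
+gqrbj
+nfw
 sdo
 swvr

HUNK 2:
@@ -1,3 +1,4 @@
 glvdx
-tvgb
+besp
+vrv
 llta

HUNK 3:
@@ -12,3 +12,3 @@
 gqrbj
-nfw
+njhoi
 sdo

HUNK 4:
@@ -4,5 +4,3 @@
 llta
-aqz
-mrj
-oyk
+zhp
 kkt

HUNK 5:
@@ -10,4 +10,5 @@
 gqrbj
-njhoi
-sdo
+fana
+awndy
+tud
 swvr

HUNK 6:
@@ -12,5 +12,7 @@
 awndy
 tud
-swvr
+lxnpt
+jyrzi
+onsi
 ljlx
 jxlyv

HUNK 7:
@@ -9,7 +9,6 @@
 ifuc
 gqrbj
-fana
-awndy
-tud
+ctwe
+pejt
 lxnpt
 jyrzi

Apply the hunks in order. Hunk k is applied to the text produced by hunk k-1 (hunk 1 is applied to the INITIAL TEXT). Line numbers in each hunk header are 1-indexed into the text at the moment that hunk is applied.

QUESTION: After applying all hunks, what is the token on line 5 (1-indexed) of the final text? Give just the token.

Answer: zhp

Derivation:
Hunk 1: at line 8 remove [jwhzj] add [ifuc,gqrbj,nfw] -> 16 lines: glvdx tvgb llta aqz mrj oyk kkt izl pygs ifuc gqrbj nfw sdo swvr ljlx jxlyv
Hunk 2: at line 1 remove [tvgb] add [besp,vrv] -> 17 lines: glvdx besp vrv llta aqz mrj oyk kkt izl pygs ifuc gqrbj nfw sdo swvr ljlx jxlyv
Hunk 3: at line 12 remove [nfw] add [njhoi] -> 17 lines: glvdx besp vrv llta aqz mrj oyk kkt izl pygs ifuc gqrbj njhoi sdo swvr ljlx jxlyv
Hunk 4: at line 4 remove [aqz,mrj,oyk] add [zhp] -> 15 lines: glvdx besp vrv llta zhp kkt izl pygs ifuc gqrbj njhoi sdo swvr ljlx jxlyv
Hunk 5: at line 10 remove [njhoi,sdo] add [fana,awndy,tud] -> 16 lines: glvdx besp vrv llta zhp kkt izl pygs ifuc gqrbj fana awndy tud swvr ljlx jxlyv
Hunk 6: at line 12 remove [swvr] add [lxnpt,jyrzi,onsi] -> 18 lines: glvdx besp vrv llta zhp kkt izl pygs ifuc gqrbj fana awndy tud lxnpt jyrzi onsi ljlx jxlyv
Hunk 7: at line 9 remove [fana,awndy,tud] add [ctwe,pejt] -> 17 lines: glvdx besp vrv llta zhp kkt izl pygs ifuc gqrbj ctwe pejt lxnpt jyrzi onsi ljlx jxlyv
Final line 5: zhp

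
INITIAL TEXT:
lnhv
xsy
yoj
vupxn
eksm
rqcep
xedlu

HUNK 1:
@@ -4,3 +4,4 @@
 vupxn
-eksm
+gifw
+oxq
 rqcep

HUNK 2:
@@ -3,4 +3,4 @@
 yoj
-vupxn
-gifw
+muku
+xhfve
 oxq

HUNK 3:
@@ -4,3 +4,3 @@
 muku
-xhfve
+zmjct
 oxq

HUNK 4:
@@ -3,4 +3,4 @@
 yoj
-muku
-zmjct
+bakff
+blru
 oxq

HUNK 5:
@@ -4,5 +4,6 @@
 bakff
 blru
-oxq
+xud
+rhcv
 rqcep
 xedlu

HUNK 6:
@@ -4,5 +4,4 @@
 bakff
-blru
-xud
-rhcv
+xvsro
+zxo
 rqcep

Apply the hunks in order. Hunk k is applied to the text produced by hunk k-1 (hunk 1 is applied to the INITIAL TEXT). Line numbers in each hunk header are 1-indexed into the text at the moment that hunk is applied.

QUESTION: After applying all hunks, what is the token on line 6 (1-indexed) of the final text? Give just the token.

Answer: zxo

Derivation:
Hunk 1: at line 4 remove [eksm] add [gifw,oxq] -> 8 lines: lnhv xsy yoj vupxn gifw oxq rqcep xedlu
Hunk 2: at line 3 remove [vupxn,gifw] add [muku,xhfve] -> 8 lines: lnhv xsy yoj muku xhfve oxq rqcep xedlu
Hunk 3: at line 4 remove [xhfve] add [zmjct] -> 8 lines: lnhv xsy yoj muku zmjct oxq rqcep xedlu
Hunk 4: at line 3 remove [muku,zmjct] add [bakff,blru] -> 8 lines: lnhv xsy yoj bakff blru oxq rqcep xedlu
Hunk 5: at line 4 remove [oxq] add [xud,rhcv] -> 9 lines: lnhv xsy yoj bakff blru xud rhcv rqcep xedlu
Hunk 6: at line 4 remove [blru,xud,rhcv] add [xvsro,zxo] -> 8 lines: lnhv xsy yoj bakff xvsro zxo rqcep xedlu
Final line 6: zxo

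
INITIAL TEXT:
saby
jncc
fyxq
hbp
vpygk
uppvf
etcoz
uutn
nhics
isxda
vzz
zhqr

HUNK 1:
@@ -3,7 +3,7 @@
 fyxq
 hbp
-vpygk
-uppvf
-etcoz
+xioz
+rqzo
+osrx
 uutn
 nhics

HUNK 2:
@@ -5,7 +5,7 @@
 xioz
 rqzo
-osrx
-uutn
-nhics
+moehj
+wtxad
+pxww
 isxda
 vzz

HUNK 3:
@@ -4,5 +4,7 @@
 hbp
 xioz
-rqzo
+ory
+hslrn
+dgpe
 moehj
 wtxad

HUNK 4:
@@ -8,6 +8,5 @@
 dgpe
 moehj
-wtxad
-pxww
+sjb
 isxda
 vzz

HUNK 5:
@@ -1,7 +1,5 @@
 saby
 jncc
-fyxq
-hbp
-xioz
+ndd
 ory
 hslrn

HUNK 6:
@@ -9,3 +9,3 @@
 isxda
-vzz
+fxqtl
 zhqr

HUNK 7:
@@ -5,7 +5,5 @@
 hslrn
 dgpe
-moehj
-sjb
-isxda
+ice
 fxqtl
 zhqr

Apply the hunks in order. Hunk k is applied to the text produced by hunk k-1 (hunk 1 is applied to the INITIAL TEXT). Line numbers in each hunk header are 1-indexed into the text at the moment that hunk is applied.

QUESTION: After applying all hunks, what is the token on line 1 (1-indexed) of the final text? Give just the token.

Hunk 1: at line 3 remove [vpygk,uppvf,etcoz] add [xioz,rqzo,osrx] -> 12 lines: saby jncc fyxq hbp xioz rqzo osrx uutn nhics isxda vzz zhqr
Hunk 2: at line 5 remove [osrx,uutn,nhics] add [moehj,wtxad,pxww] -> 12 lines: saby jncc fyxq hbp xioz rqzo moehj wtxad pxww isxda vzz zhqr
Hunk 3: at line 4 remove [rqzo] add [ory,hslrn,dgpe] -> 14 lines: saby jncc fyxq hbp xioz ory hslrn dgpe moehj wtxad pxww isxda vzz zhqr
Hunk 4: at line 8 remove [wtxad,pxww] add [sjb] -> 13 lines: saby jncc fyxq hbp xioz ory hslrn dgpe moehj sjb isxda vzz zhqr
Hunk 5: at line 1 remove [fyxq,hbp,xioz] add [ndd] -> 11 lines: saby jncc ndd ory hslrn dgpe moehj sjb isxda vzz zhqr
Hunk 6: at line 9 remove [vzz] add [fxqtl] -> 11 lines: saby jncc ndd ory hslrn dgpe moehj sjb isxda fxqtl zhqr
Hunk 7: at line 5 remove [moehj,sjb,isxda] add [ice] -> 9 lines: saby jncc ndd ory hslrn dgpe ice fxqtl zhqr
Final line 1: saby

Answer: saby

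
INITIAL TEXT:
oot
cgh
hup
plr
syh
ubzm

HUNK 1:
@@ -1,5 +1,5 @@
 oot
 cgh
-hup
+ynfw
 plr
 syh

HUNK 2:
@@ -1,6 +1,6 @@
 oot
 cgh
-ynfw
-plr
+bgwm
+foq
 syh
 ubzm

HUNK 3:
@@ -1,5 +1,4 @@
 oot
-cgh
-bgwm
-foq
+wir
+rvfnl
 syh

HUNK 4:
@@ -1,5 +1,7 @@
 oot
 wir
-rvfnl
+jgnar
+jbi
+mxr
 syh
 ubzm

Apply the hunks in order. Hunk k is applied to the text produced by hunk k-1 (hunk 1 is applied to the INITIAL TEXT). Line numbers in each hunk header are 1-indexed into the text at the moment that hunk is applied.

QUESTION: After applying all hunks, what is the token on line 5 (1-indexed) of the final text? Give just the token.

Answer: mxr

Derivation:
Hunk 1: at line 1 remove [hup] add [ynfw] -> 6 lines: oot cgh ynfw plr syh ubzm
Hunk 2: at line 1 remove [ynfw,plr] add [bgwm,foq] -> 6 lines: oot cgh bgwm foq syh ubzm
Hunk 3: at line 1 remove [cgh,bgwm,foq] add [wir,rvfnl] -> 5 lines: oot wir rvfnl syh ubzm
Hunk 4: at line 1 remove [rvfnl] add [jgnar,jbi,mxr] -> 7 lines: oot wir jgnar jbi mxr syh ubzm
Final line 5: mxr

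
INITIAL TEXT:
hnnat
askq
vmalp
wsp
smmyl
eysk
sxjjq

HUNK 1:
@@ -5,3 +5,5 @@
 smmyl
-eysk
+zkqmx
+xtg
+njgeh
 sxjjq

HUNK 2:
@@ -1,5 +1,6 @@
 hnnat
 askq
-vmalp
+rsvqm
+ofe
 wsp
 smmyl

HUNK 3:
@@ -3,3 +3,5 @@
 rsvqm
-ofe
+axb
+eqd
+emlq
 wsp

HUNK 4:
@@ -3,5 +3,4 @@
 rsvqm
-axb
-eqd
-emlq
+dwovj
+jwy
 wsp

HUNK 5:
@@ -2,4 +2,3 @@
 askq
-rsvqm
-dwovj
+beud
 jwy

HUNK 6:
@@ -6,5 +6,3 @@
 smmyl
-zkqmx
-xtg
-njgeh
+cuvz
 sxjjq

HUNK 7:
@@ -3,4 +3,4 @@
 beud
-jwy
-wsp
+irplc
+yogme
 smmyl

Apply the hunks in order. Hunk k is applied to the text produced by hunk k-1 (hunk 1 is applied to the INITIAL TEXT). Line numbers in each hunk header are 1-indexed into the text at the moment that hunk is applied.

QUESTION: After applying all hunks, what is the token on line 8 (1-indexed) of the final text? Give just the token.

Answer: sxjjq

Derivation:
Hunk 1: at line 5 remove [eysk] add [zkqmx,xtg,njgeh] -> 9 lines: hnnat askq vmalp wsp smmyl zkqmx xtg njgeh sxjjq
Hunk 2: at line 1 remove [vmalp] add [rsvqm,ofe] -> 10 lines: hnnat askq rsvqm ofe wsp smmyl zkqmx xtg njgeh sxjjq
Hunk 3: at line 3 remove [ofe] add [axb,eqd,emlq] -> 12 lines: hnnat askq rsvqm axb eqd emlq wsp smmyl zkqmx xtg njgeh sxjjq
Hunk 4: at line 3 remove [axb,eqd,emlq] add [dwovj,jwy] -> 11 lines: hnnat askq rsvqm dwovj jwy wsp smmyl zkqmx xtg njgeh sxjjq
Hunk 5: at line 2 remove [rsvqm,dwovj] add [beud] -> 10 lines: hnnat askq beud jwy wsp smmyl zkqmx xtg njgeh sxjjq
Hunk 6: at line 6 remove [zkqmx,xtg,njgeh] add [cuvz] -> 8 lines: hnnat askq beud jwy wsp smmyl cuvz sxjjq
Hunk 7: at line 3 remove [jwy,wsp] add [irplc,yogme] -> 8 lines: hnnat askq beud irplc yogme smmyl cuvz sxjjq
Final line 8: sxjjq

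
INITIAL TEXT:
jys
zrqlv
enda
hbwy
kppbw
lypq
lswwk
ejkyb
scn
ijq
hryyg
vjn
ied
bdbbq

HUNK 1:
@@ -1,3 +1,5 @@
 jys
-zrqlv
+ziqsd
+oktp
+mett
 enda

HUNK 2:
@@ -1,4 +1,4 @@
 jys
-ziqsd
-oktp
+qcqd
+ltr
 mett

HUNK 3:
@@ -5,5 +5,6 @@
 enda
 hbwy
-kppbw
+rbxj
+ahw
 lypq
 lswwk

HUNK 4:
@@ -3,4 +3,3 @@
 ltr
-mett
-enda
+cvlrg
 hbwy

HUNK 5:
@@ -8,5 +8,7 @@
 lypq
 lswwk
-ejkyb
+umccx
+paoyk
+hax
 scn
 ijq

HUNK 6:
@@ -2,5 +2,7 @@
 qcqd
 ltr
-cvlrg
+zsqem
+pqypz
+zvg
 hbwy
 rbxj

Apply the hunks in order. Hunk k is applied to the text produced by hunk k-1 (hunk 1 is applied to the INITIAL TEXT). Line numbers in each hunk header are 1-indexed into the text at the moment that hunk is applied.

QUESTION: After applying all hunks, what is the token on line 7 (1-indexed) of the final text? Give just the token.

Answer: hbwy

Derivation:
Hunk 1: at line 1 remove [zrqlv] add [ziqsd,oktp,mett] -> 16 lines: jys ziqsd oktp mett enda hbwy kppbw lypq lswwk ejkyb scn ijq hryyg vjn ied bdbbq
Hunk 2: at line 1 remove [ziqsd,oktp] add [qcqd,ltr] -> 16 lines: jys qcqd ltr mett enda hbwy kppbw lypq lswwk ejkyb scn ijq hryyg vjn ied bdbbq
Hunk 3: at line 5 remove [kppbw] add [rbxj,ahw] -> 17 lines: jys qcqd ltr mett enda hbwy rbxj ahw lypq lswwk ejkyb scn ijq hryyg vjn ied bdbbq
Hunk 4: at line 3 remove [mett,enda] add [cvlrg] -> 16 lines: jys qcqd ltr cvlrg hbwy rbxj ahw lypq lswwk ejkyb scn ijq hryyg vjn ied bdbbq
Hunk 5: at line 8 remove [ejkyb] add [umccx,paoyk,hax] -> 18 lines: jys qcqd ltr cvlrg hbwy rbxj ahw lypq lswwk umccx paoyk hax scn ijq hryyg vjn ied bdbbq
Hunk 6: at line 2 remove [cvlrg] add [zsqem,pqypz,zvg] -> 20 lines: jys qcqd ltr zsqem pqypz zvg hbwy rbxj ahw lypq lswwk umccx paoyk hax scn ijq hryyg vjn ied bdbbq
Final line 7: hbwy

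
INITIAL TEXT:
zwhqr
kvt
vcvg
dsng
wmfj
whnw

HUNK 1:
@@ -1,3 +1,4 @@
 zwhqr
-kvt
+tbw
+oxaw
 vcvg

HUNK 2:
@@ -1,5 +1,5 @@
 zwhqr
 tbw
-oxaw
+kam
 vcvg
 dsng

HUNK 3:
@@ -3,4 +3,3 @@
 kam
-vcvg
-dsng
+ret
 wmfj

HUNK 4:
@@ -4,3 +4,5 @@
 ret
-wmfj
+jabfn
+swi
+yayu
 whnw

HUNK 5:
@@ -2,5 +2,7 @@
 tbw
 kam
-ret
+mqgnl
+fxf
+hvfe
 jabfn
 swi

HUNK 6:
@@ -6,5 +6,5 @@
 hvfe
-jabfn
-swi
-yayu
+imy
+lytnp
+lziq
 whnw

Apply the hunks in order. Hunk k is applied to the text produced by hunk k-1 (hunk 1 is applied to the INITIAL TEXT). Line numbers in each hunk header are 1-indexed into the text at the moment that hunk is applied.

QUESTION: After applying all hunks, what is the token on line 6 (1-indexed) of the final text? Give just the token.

Answer: hvfe

Derivation:
Hunk 1: at line 1 remove [kvt] add [tbw,oxaw] -> 7 lines: zwhqr tbw oxaw vcvg dsng wmfj whnw
Hunk 2: at line 1 remove [oxaw] add [kam] -> 7 lines: zwhqr tbw kam vcvg dsng wmfj whnw
Hunk 3: at line 3 remove [vcvg,dsng] add [ret] -> 6 lines: zwhqr tbw kam ret wmfj whnw
Hunk 4: at line 4 remove [wmfj] add [jabfn,swi,yayu] -> 8 lines: zwhqr tbw kam ret jabfn swi yayu whnw
Hunk 5: at line 2 remove [ret] add [mqgnl,fxf,hvfe] -> 10 lines: zwhqr tbw kam mqgnl fxf hvfe jabfn swi yayu whnw
Hunk 6: at line 6 remove [jabfn,swi,yayu] add [imy,lytnp,lziq] -> 10 lines: zwhqr tbw kam mqgnl fxf hvfe imy lytnp lziq whnw
Final line 6: hvfe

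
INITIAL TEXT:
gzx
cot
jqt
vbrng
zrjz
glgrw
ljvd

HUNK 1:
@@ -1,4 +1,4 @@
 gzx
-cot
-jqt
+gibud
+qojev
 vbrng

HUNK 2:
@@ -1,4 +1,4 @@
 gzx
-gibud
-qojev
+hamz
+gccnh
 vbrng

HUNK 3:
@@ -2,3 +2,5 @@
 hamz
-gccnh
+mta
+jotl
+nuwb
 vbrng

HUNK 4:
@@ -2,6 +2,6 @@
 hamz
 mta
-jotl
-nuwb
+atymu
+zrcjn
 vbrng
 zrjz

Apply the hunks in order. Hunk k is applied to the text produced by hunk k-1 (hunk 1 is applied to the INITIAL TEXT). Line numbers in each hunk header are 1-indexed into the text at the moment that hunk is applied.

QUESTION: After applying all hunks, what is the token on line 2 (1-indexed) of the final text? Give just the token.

Hunk 1: at line 1 remove [cot,jqt] add [gibud,qojev] -> 7 lines: gzx gibud qojev vbrng zrjz glgrw ljvd
Hunk 2: at line 1 remove [gibud,qojev] add [hamz,gccnh] -> 7 lines: gzx hamz gccnh vbrng zrjz glgrw ljvd
Hunk 3: at line 2 remove [gccnh] add [mta,jotl,nuwb] -> 9 lines: gzx hamz mta jotl nuwb vbrng zrjz glgrw ljvd
Hunk 4: at line 2 remove [jotl,nuwb] add [atymu,zrcjn] -> 9 lines: gzx hamz mta atymu zrcjn vbrng zrjz glgrw ljvd
Final line 2: hamz

Answer: hamz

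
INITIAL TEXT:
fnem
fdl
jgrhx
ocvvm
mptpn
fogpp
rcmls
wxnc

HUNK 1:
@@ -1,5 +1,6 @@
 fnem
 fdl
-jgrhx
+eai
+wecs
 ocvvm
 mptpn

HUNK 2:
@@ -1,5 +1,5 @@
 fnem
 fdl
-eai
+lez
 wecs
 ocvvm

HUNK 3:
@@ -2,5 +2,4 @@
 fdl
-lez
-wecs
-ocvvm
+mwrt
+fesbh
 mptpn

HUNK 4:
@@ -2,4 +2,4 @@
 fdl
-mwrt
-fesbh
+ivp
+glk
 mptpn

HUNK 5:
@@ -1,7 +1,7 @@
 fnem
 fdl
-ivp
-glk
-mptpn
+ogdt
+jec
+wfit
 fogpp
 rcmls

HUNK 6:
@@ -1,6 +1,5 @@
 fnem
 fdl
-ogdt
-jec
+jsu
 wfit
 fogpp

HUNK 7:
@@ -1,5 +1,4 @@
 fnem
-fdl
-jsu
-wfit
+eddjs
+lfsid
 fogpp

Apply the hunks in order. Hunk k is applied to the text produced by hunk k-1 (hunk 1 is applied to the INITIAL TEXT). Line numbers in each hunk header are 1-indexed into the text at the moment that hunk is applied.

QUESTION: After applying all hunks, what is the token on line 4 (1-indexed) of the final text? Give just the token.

Hunk 1: at line 1 remove [jgrhx] add [eai,wecs] -> 9 lines: fnem fdl eai wecs ocvvm mptpn fogpp rcmls wxnc
Hunk 2: at line 1 remove [eai] add [lez] -> 9 lines: fnem fdl lez wecs ocvvm mptpn fogpp rcmls wxnc
Hunk 3: at line 2 remove [lez,wecs,ocvvm] add [mwrt,fesbh] -> 8 lines: fnem fdl mwrt fesbh mptpn fogpp rcmls wxnc
Hunk 4: at line 2 remove [mwrt,fesbh] add [ivp,glk] -> 8 lines: fnem fdl ivp glk mptpn fogpp rcmls wxnc
Hunk 5: at line 1 remove [ivp,glk,mptpn] add [ogdt,jec,wfit] -> 8 lines: fnem fdl ogdt jec wfit fogpp rcmls wxnc
Hunk 6: at line 1 remove [ogdt,jec] add [jsu] -> 7 lines: fnem fdl jsu wfit fogpp rcmls wxnc
Hunk 7: at line 1 remove [fdl,jsu,wfit] add [eddjs,lfsid] -> 6 lines: fnem eddjs lfsid fogpp rcmls wxnc
Final line 4: fogpp

Answer: fogpp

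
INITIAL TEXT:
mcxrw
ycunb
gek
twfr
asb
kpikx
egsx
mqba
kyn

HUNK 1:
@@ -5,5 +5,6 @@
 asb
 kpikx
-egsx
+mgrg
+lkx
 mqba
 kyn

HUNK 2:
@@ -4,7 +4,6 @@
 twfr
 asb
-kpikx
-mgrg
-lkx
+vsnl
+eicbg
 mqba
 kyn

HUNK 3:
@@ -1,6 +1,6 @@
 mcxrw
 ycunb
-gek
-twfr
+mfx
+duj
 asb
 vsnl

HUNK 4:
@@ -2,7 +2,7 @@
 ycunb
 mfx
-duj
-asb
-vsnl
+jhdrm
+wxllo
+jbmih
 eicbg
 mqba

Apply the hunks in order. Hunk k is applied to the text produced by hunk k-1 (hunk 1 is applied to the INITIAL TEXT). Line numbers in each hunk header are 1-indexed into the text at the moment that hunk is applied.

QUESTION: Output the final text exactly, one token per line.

Hunk 1: at line 5 remove [egsx] add [mgrg,lkx] -> 10 lines: mcxrw ycunb gek twfr asb kpikx mgrg lkx mqba kyn
Hunk 2: at line 4 remove [kpikx,mgrg,lkx] add [vsnl,eicbg] -> 9 lines: mcxrw ycunb gek twfr asb vsnl eicbg mqba kyn
Hunk 3: at line 1 remove [gek,twfr] add [mfx,duj] -> 9 lines: mcxrw ycunb mfx duj asb vsnl eicbg mqba kyn
Hunk 4: at line 2 remove [duj,asb,vsnl] add [jhdrm,wxllo,jbmih] -> 9 lines: mcxrw ycunb mfx jhdrm wxllo jbmih eicbg mqba kyn

Answer: mcxrw
ycunb
mfx
jhdrm
wxllo
jbmih
eicbg
mqba
kyn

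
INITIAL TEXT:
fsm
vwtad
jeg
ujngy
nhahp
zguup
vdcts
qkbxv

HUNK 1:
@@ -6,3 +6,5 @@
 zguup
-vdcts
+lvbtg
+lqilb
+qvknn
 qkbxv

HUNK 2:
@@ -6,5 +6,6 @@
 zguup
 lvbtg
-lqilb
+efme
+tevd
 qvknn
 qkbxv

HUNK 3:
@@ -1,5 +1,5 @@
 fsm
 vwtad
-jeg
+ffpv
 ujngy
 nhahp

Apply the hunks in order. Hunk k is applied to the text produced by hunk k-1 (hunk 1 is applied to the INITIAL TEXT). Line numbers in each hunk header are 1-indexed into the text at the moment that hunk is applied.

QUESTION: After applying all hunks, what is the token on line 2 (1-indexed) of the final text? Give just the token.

Answer: vwtad

Derivation:
Hunk 1: at line 6 remove [vdcts] add [lvbtg,lqilb,qvknn] -> 10 lines: fsm vwtad jeg ujngy nhahp zguup lvbtg lqilb qvknn qkbxv
Hunk 2: at line 6 remove [lqilb] add [efme,tevd] -> 11 lines: fsm vwtad jeg ujngy nhahp zguup lvbtg efme tevd qvknn qkbxv
Hunk 3: at line 1 remove [jeg] add [ffpv] -> 11 lines: fsm vwtad ffpv ujngy nhahp zguup lvbtg efme tevd qvknn qkbxv
Final line 2: vwtad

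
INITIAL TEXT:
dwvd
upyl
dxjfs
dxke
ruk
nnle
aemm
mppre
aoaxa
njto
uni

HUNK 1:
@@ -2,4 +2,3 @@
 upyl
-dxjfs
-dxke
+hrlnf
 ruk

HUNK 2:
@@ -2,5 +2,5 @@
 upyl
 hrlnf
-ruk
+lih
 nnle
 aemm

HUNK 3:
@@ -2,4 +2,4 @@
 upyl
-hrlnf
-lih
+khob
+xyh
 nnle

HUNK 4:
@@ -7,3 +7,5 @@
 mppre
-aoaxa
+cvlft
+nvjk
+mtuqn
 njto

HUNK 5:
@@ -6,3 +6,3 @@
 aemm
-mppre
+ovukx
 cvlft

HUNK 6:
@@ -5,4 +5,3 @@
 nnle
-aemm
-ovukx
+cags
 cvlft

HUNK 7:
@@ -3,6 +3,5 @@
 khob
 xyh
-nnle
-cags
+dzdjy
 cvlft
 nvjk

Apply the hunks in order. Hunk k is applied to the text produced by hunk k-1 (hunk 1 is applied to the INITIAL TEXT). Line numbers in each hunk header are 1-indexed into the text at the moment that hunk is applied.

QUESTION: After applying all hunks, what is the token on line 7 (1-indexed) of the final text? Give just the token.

Answer: nvjk

Derivation:
Hunk 1: at line 2 remove [dxjfs,dxke] add [hrlnf] -> 10 lines: dwvd upyl hrlnf ruk nnle aemm mppre aoaxa njto uni
Hunk 2: at line 2 remove [ruk] add [lih] -> 10 lines: dwvd upyl hrlnf lih nnle aemm mppre aoaxa njto uni
Hunk 3: at line 2 remove [hrlnf,lih] add [khob,xyh] -> 10 lines: dwvd upyl khob xyh nnle aemm mppre aoaxa njto uni
Hunk 4: at line 7 remove [aoaxa] add [cvlft,nvjk,mtuqn] -> 12 lines: dwvd upyl khob xyh nnle aemm mppre cvlft nvjk mtuqn njto uni
Hunk 5: at line 6 remove [mppre] add [ovukx] -> 12 lines: dwvd upyl khob xyh nnle aemm ovukx cvlft nvjk mtuqn njto uni
Hunk 6: at line 5 remove [aemm,ovukx] add [cags] -> 11 lines: dwvd upyl khob xyh nnle cags cvlft nvjk mtuqn njto uni
Hunk 7: at line 3 remove [nnle,cags] add [dzdjy] -> 10 lines: dwvd upyl khob xyh dzdjy cvlft nvjk mtuqn njto uni
Final line 7: nvjk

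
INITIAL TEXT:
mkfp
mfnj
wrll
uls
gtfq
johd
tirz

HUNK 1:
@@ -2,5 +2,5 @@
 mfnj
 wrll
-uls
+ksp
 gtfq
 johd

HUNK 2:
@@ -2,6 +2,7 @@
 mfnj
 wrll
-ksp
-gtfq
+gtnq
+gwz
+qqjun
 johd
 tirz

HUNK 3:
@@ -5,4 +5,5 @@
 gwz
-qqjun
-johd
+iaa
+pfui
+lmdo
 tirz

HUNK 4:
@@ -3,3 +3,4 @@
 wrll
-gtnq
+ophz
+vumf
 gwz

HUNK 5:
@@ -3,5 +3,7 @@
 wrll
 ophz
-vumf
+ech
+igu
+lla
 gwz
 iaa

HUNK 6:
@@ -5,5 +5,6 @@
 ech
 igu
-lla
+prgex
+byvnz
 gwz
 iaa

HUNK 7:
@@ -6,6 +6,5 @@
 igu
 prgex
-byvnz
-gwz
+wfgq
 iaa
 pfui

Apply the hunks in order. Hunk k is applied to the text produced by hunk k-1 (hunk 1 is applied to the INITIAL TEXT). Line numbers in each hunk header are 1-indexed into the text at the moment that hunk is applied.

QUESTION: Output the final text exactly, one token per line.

Hunk 1: at line 2 remove [uls] add [ksp] -> 7 lines: mkfp mfnj wrll ksp gtfq johd tirz
Hunk 2: at line 2 remove [ksp,gtfq] add [gtnq,gwz,qqjun] -> 8 lines: mkfp mfnj wrll gtnq gwz qqjun johd tirz
Hunk 3: at line 5 remove [qqjun,johd] add [iaa,pfui,lmdo] -> 9 lines: mkfp mfnj wrll gtnq gwz iaa pfui lmdo tirz
Hunk 4: at line 3 remove [gtnq] add [ophz,vumf] -> 10 lines: mkfp mfnj wrll ophz vumf gwz iaa pfui lmdo tirz
Hunk 5: at line 3 remove [vumf] add [ech,igu,lla] -> 12 lines: mkfp mfnj wrll ophz ech igu lla gwz iaa pfui lmdo tirz
Hunk 6: at line 5 remove [lla] add [prgex,byvnz] -> 13 lines: mkfp mfnj wrll ophz ech igu prgex byvnz gwz iaa pfui lmdo tirz
Hunk 7: at line 6 remove [byvnz,gwz] add [wfgq] -> 12 lines: mkfp mfnj wrll ophz ech igu prgex wfgq iaa pfui lmdo tirz

Answer: mkfp
mfnj
wrll
ophz
ech
igu
prgex
wfgq
iaa
pfui
lmdo
tirz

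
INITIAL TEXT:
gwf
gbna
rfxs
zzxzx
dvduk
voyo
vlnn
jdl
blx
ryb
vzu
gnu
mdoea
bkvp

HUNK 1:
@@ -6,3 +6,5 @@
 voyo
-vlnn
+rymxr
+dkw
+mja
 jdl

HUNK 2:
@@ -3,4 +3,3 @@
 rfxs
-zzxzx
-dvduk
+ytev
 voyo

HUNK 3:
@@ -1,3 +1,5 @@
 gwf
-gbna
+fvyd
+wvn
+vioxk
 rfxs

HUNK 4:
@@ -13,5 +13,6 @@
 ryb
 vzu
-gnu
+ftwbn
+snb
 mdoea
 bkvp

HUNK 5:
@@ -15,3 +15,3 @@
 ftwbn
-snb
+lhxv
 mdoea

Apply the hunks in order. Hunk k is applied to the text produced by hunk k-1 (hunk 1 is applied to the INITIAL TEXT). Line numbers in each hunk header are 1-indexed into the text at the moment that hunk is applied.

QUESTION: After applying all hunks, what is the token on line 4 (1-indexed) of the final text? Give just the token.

Hunk 1: at line 6 remove [vlnn] add [rymxr,dkw,mja] -> 16 lines: gwf gbna rfxs zzxzx dvduk voyo rymxr dkw mja jdl blx ryb vzu gnu mdoea bkvp
Hunk 2: at line 3 remove [zzxzx,dvduk] add [ytev] -> 15 lines: gwf gbna rfxs ytev voyo rymxr dkw mja jdl blx ryb vzu gnu mdoea bkvp
Hunk 3: at line 1 remove [gbna] add [fvyd,wvn,vioxk] -> 17 lines: gwf fvyd wvn vioxk rfxs ytev voyo rymxr dkw mja jdl blx ryb vzu gnu mdoea bkvp
Hunk 4: at line 13 remove [gnu] add [ftwbn,snb] -> 18 lines: gwf fvyd wvn vioxk rfxs ytev voyo rymxr dkw mja jdl blx ryb vzu ftwbn snb mdoea bkvp
Hunk 5: at line 15 remove [snb] add [lhxv] -> 18 lines: gwf fvyd wvn vioxk rfxs ytev voyo rymxr dkw mja jdl blx ryb vzu ftwbn lhxv mdoea bkvp
Final line 4: vioxk

Answer: vioxk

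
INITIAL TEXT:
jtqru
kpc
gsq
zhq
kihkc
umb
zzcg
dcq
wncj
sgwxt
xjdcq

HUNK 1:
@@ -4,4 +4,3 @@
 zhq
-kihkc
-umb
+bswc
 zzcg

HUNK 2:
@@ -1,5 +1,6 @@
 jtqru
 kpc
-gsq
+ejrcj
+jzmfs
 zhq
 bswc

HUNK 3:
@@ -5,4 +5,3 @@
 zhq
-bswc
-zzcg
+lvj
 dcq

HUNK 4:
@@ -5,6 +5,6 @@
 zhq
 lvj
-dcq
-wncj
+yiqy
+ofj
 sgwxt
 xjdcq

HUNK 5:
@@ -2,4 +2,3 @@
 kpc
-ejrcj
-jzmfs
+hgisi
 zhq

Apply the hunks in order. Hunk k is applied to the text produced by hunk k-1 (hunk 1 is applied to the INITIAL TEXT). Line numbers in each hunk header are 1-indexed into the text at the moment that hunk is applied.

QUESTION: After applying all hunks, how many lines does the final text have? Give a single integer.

Hunk 1: at line 4 remove [kihkc,umb] add [bswc] -> 10 lines: jtqru kpc gsq zhq bswc zzcg dcq wncj sgwxt xjdcq
Hunk 2: at line 1 remove [gsq] add [ejrcj,jzmfs] -> 11 lines: jtqru kpc ejrcj jzmfs zhq bswc zzcg dcq wncj sgwxt xjdcq
Hunk 3: at line 5 remove [bswc,zzcg] add [lvj] -> 10 lines: jtqru kpc ejrcj jzmfs zhq lvj dcq wncj sgwxt xjdcq
Hunk 4: at line 5 remove [dcq,wncj] add [yiqy,ofj] -> 10 lines: jtqru kpc ejrcj jzmfs zhq lvj yiqy ofj sgwxt xjdcq
Hunk 5: at line 2 remove [ejrcj,jzmfs] add [hgisi] -> 9 lines: jtqru kpc hgisi zhq lvj yiqy ofj sgwxt xjdcq
Final line count: 9

Answer: 9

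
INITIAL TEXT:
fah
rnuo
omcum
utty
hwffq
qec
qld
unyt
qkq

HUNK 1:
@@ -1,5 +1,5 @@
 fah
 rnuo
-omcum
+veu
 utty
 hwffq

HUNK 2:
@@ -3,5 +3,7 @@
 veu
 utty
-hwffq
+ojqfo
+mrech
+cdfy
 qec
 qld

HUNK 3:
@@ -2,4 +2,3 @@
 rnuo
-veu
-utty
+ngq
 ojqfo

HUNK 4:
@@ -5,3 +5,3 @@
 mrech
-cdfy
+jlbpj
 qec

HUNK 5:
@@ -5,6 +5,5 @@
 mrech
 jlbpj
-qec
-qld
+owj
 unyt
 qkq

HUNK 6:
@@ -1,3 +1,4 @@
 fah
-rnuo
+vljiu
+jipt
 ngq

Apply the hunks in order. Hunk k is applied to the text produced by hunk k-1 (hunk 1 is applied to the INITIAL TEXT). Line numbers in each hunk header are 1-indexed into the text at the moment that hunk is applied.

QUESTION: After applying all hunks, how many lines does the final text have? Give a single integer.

Answer: 10

Derivation:
Hunk 1: at line 1 remove [omcum] add [veu] -> 9 lines: fah rnuo veu utty hwffq qec qld unyt qkq
Hunk 2: at line 3 remove [hwffq] add [ojqfo,mrech,cdfy] -> 11 lines: fah rnuo veu utty ojqfo mrech cdfy qec qld unyt qkq
Hunk 3: at line 2 remove [veu,utty] add [ngq] -> 10 lines: fah rnuo ngq ojqfo mrech cdfy qec qld unyt qkq
Hunk 4: at line 5 remove [cdfy] add [jlbpj] -> 10 lines: fah rnuo ngq ojqfo mrech jlbpj qec qld unyt qkq
Hunk 5: at line 5 remove [qec,qld] add [owj] -> 9 lines: fah rnuo ngq ojqfo mrech jlbpj owj unyt qkq
Hunk 6: at line 1 remove [rnuo] add [vljiu,jipt] -> 10 lines: fah vljiu jipt ngq ojqfo mrech jlbpj owj unyt qkq
Final line count: 10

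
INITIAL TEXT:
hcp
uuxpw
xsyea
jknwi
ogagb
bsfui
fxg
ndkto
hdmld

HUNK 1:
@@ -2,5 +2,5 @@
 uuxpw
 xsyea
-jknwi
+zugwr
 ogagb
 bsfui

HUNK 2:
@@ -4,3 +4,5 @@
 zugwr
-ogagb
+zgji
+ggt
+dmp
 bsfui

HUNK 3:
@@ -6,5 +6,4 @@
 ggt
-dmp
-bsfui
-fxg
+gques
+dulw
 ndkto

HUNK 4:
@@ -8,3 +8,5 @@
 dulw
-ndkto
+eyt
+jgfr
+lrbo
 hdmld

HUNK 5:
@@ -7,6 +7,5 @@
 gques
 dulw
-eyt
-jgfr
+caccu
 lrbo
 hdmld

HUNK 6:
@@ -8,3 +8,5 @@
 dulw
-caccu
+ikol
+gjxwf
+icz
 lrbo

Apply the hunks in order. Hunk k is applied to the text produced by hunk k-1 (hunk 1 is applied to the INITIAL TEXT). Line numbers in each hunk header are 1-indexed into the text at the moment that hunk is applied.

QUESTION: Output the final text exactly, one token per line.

Hunk 1: at line 2 remove [jknwi] add [zugwr] -> 9 lines: hcp uuxpw xsyea zugwr ogagb bsfui fxg ndkto hdmld
Hunk 2: at line 4 remove [ogagb] add [zgji,ggt,dmp] -> 11 lines: hcp uuxpw xsyea zugwr zgji ggt dmp bsfui fxg ndkto hdmld
Hunk 3: at line 6 remove [dmp,bsfui,fxg] add [gques,dulw] -> 10 lines: hcp uuxpw xsyea zugwr zgji ggt gques dulw ndkto hdmld
Hunk 4: at line 8 remove [ndkto] add [eyt,jgfr,lrbo] -> 12 lines: hcp uuxpw xsyea zugwr zgji ggt gques dulw eyt jgfr lrbo hdmld
Hunk 5: at line 7 remove [eyt,jgfr] add [caccu] -> 11 lines: hcp uuxpw xsyea zugwr zgji ggt gques dulw caccu lrbo hdmld
Hunk 6: at line 8 remove [caccu] add [ikol,gjxwf,icz] -> 13 lines: hcp uuxpw xsyea zugwr zgji ggt gques dulw ikol gjxwf icz lrbo hdmld

Answer: hcp
uuxpw
xsyea
zugwr
zgji
ggt
gques
dulw
ikol
gjxwf
icz
lrbo
hdmld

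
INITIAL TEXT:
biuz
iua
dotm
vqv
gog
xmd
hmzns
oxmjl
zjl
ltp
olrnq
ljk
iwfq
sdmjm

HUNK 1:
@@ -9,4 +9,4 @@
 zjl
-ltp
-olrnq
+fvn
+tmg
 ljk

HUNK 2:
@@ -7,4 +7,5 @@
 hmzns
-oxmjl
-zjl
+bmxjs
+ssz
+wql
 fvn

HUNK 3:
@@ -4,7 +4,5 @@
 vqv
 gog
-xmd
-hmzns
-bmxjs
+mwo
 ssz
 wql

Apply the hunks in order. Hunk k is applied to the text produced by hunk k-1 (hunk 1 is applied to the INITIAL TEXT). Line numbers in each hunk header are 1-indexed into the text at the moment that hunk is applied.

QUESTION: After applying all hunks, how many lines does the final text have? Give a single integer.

Hunk 1: at line 9 remove [ltp,olrnq] add [fvn,tmg] -> 14 lines: biuz iua dotm vqv gog xmd hmzns oxmjl zjl fvn tmg ljk iwfq sdmjm
Hunk 2: at line 7 remove [oxmjl,zjl] add [bmxjs,ssz,wql] -> 15 lines: biuz iua dotm vqv gog xmd hmzns bmxjs ssz wql fvn tmg ljk iwfq sdmjm
Hunk 3: at line 4 remove [xmd,hmzns,bmxjs] add [mwo] -> 13 lines: biuz iua dotm vqv gog mwo ssz wql fvn tmg ljk iwfq sdmjm
Final line count: 13

Answer: 13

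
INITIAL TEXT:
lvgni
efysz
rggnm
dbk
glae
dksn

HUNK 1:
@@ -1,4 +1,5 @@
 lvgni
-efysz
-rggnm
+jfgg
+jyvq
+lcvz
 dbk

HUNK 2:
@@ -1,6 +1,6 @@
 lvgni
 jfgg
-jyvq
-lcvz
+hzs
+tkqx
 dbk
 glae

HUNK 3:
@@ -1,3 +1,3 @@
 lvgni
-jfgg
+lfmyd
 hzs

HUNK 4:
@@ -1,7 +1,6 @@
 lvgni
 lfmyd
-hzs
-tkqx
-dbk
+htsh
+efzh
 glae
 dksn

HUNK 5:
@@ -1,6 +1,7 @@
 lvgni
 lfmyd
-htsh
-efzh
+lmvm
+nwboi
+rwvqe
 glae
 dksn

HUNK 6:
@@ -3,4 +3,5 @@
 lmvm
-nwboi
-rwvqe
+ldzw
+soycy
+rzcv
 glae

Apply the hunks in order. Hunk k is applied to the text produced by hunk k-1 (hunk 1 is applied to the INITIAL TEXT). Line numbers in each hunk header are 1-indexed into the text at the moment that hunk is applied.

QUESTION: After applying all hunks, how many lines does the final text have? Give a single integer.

Answer: 8

Derivation:
Hunk 1: at line 1 remove [efysz,rggnm] add [jfgg,jyvq,lcvz] -> 7 lines: lvgni jfgg jyvq lcvz dbk glae dksn
Hunk 2: at line 1 remove [jyvq,lcvz] add [hzs,tkqx] -> 7 lines: lvgni jfgg hzs tkqx dbk glae dksn
Hunk 3: at line 1 remove [jfgg] add [lfmyd] -> 7 lines: lvgni lfmyd hzs tkqx dbk glae dksn
Hunk 4: at line 1 remove [hzs,tkqx,dbk] add [htsh,efzh] -> 6 lines: lvgni lfmyd htsh efzh glae dksn
Hunk 5: at line 1 remove [htsh,efzh] add [lmvm,nwboi,rwvqe] -> 7 lines: lvgni lfmyd lmvm nwboi rwvqe glae dksn
Hunk 6: at line 3 remove [nwboi,rwvqe] add [ldzw,soycy,rzcv] -> 8 lines: lvgni lfmyd lmvm ldzw soycy rzcv glae dksn
Final line count: 8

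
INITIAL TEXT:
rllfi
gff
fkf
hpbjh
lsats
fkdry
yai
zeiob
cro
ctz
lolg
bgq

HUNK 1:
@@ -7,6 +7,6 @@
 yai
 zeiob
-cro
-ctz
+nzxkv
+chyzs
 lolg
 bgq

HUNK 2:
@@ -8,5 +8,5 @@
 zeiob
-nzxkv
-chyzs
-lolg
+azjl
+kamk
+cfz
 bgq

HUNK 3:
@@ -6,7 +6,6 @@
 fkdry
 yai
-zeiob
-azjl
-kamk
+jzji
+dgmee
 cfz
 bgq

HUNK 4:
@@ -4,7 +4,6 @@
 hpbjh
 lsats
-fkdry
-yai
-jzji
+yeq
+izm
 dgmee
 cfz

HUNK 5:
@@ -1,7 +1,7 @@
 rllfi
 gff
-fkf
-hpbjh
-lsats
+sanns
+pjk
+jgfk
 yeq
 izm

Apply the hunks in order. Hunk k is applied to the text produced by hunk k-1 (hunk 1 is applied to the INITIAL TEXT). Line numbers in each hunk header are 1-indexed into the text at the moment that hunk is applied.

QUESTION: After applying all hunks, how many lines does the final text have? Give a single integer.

Hunk 1: at line 7 remove [cro,ctz] add [nzxkv,chyzs] -> 12 lines: rllfi gff fkf hpbjh lsats fkdry yai zeiob nzxkv chyzs lolg bgq
Hunk 2: at line 8 remove [nzxkv,chyzs,lolg] add [azjl,kamk,cfz] -> 12 lines: rllfi gff fkf hpbjh lsats fkdry yai zeiob azjl kamk cfz bgq
Hunk 3: at line 6 remove [zeiob,azjl,kamk] add [jzji,dgmee] -> 11 lines: rllfi gff fkf hpbjh lsats fkdry yai jzji dgmee cfz bgq
Hunk 4: at line 4 remove [fkdry,yai,jzji] add [yeq,izm] -> 10 lines: rllfi gff fkf hpbjh lsats yeq izm dgmee cfz bgq
Hunk 5: at line 1 remove [fkf,hpbjh,lsats] add [sanns,pjk,jgfk] -> 10 lines: rllfi gff sanns pjk jgfk yeq izm dgmee cfz bgq
Final line count: 10

Answer: 10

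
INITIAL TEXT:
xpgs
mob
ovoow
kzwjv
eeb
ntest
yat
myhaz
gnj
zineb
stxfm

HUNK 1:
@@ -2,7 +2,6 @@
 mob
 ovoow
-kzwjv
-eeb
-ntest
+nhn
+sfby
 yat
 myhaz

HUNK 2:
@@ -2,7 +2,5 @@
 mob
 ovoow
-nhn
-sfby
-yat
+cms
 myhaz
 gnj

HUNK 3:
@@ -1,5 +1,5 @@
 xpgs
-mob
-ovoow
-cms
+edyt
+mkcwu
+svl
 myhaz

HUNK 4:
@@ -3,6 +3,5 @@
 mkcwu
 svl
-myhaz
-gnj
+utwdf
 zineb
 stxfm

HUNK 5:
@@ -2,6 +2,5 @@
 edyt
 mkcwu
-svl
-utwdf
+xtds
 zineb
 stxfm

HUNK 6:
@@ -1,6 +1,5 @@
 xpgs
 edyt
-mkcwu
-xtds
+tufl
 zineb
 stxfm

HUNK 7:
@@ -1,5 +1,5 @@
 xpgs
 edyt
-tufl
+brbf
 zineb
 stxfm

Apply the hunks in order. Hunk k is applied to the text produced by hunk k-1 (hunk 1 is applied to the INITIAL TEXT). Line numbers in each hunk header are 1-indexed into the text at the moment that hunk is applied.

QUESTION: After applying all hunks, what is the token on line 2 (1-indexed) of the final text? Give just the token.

Hunk 1: at line 2 remove [kzwjv,eeb,ntest] add [nhn,sfby] -> 10 lines: xpgs mob ovoow nhn sfby yat myhaz gnj zineb stxfm
Hunk 2: at line 2 remove [nhn,sfby,yat] add [cms] -> 8 lines: xpgs mob ovoow cms myhaz gnj zineb stxfm
Hunk 3: at line 1 remove [mob,ovoow,cms] add [edyt,mkcwu,svl] -> 8 lines: xpgs edyt mkcwu svl myhaz gnj zineb stxfm
Hunk 4: at line 3 remove [myhaz,gnj] add [utwdf] -> 7 lines: xpgs edyt mkcwu svl utwdf zineb stxfm
Hunk 5: at line 2 remove [svl,utwdf] add [xtds] -> 6 lines: xpgs edyt mkcwu xtds zineb stxfm
Hunk 6: at line 1 remove [mkcwu,xtds] add [tufl] -> 5 lines: xpgs edyt tufl zineb stxfm
Hunk 7: at line 1 remove [tufl] add [brbf] -> 5 lines: xpgs edyt brbf zineb stxfm
Final line 2: edyt

Answer: edyt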